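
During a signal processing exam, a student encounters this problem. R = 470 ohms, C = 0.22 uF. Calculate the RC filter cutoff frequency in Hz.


Cutoff frequency of a first-order RC filter:
fc = 1 / (2 * pi * R * C)
C = 0.22 uF = 2.2e-07 F
fc = 1 / (2 * pi * 470 * 2.2e-07)
   = 1 / 0.00064968136076237
   = 1539.216084 Hz

1539.216084 Hz


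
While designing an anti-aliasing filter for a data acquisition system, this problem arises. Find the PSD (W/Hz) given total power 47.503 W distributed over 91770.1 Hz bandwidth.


Power spectral density:
PSD = P / BW
    = 47.503 / 91770.1
    = 0.00051763 W/Hz

0.00051763 W/Hz


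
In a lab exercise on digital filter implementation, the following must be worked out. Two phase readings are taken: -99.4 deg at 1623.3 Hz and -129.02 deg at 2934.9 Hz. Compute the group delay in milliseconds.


Group delay from phase difference:
tau = -d(phi)/d(omega)
d(phi) = -29.62 deg = -0.516967 rad
d(omega) = 2*pi*(2934.9 - 1623.3) = 8241.0258 rad/s
tau = -(-0.516967) / 8241.0258
    = 0.0627 ms

0.0627 ms


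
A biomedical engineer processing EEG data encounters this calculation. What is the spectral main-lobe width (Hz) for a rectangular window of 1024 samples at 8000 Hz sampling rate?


Main lobe width for a rectangular window:
Width = 2 * fs / N
      = 2 * 8000 / 1024
      = 16000 / 1024
      = 15.625 Hz

15.625 Hz


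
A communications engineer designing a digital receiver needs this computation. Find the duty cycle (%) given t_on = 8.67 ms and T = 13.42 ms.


Duty cycle as a percentage:
DC = (t_on / T) * 100
   = (8.67 / 13.42) * 100
   = 0.646051 * 100
   = 64.61 %

64.61 %


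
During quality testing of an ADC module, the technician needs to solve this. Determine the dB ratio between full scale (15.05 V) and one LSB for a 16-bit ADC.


Dynamic range from full-scale to LSB:
V_min = V_max / 2^bits = 15.05 / 2^16
DR = 20 * log10(V_max / V_min)
   = 20 * log10(2^16)
   = 20 * 16 * log10(2)
   = 96.33 dB

96.33 dB


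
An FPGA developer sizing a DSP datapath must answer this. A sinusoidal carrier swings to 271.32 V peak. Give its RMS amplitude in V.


RMS voltage for a sinusoidal waveform:
V_rms = V_peak / sqrt(2)
      = 271.32 / 1.414214
      = 191.852 V

191.852 V


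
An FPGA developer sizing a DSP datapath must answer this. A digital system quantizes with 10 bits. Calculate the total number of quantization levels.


Number of quantization levels = 2^N
= 2^10
= 1024

1024


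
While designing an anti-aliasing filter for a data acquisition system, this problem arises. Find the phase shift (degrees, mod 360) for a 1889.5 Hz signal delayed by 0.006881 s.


Phase shift from frequency and time delay:
phi = 360 * f * t_delay
    = 360 * 1889.5 * 0.006881
    = 4680.59 degrees
    mod 360 = 0.59 degrees

0.59 degrees


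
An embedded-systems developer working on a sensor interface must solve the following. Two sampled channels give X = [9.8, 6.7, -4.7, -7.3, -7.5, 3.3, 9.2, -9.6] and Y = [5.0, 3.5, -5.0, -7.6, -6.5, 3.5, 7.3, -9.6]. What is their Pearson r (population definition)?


Pearson correlation coefficient (population):
r = cov(X,Y) / (std(X) * std(Y))
Mean X = -0.0125, Mean Y = -1.175
Cov(X,Y) = 46.366563
Std(X) = 7.584925, Std(Y) = 6.214047
r = 0.9837

0.9837


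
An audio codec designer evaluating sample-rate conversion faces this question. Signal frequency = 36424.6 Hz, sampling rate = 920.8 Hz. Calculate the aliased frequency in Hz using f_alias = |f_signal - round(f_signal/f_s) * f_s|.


Compute the nearest integer multiple of fs to the signal:
n = round(36424.6 / 920.8) = 40
f_alias = |36424.6 - 40 * 920.8|
        = |36424.6 - 36832.0|
        = 407.4 Hz

407.4


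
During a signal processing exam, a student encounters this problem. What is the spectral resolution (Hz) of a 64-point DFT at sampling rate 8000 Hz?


DFT frequency resolution:
df = fs / N
   = 8000 / 64
   = 125.0 Hz

125.0 Hz


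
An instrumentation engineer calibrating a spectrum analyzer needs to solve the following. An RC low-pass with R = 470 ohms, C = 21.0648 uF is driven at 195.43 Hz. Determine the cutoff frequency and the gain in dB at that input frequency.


Step 1 — cutoff frequency:
fc = 1 / (2*pi*R*C)
C = 21.0648 uF = 2.10648e-05 F
fc = 1 / (2*pi*470*2.10648e-05)
   = 16.0755 Hz

Step 2 — magnitude at f = 195.43 Hz:
|H(f)| = 1 / sqrt(1 + (f/fc)^2)
f/fc = 195.43 / 16.0755 = 12.157009
|H| = 1 / sqrt(1 + 147.792868) = 0.0819802
|H|_dB = 20*log10(0.0819802) = -21.73 dB

fc = 16.0755 Hz; |H(195.43 Hz)| = -21.73 dB


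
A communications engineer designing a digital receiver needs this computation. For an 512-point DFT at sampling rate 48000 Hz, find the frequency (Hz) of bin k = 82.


Frequency of DFT bin k:
f_k = k * fs / N
    = 82 * 48000 / 512
    = 3936000 / 512
    = 7687.5 Hz

7687.5 Hz


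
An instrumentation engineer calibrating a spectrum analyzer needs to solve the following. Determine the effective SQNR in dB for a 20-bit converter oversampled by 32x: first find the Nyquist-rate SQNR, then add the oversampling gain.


Step 1 — baseline SQNR at Nyquist:
SQNR_base = 6.02*N + 1.76
          = 6.02*20 + 1.76
          = 122.16 dB

Step 2 — oversampling processing gain:
G = 10*log10(OSR) = 10*log10(32) = 15.05 dB

Step 3 — total:
SQNR_total = 122.16 + 15.05 = 137.21 dB

Base SQNR = 122.16 dB; oversampled SQNR = 137.21 dB


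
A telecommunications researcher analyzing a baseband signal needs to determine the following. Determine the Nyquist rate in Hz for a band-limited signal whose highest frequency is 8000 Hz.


The Nyquist rate is twice the maximum frequency component.
fs_min = 2 * fmax
      = 2 * 8000
      = 16000 Hz

16000


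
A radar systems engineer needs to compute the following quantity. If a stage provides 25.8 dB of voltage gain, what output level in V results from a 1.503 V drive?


Output voltage from dB gain:
V_out = V_in * 10^(gain_dB / 20)
      = 1.503 * 10^(25.8 / 20)
      = 1.503 * 19.498446
      = 29.3062 V

29.3062 V


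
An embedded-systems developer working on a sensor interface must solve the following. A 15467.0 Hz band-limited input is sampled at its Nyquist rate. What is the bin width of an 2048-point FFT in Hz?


Step 1 — Nyquist sampling rate:
fs = 2 * fmax = 2 * 15467.0 = 30934.0 Hz

Step 2 — DFT bin spacing:
df = fs / N = 30934.0 / 2048 = 15.1045 Hz

15.1045 Hz


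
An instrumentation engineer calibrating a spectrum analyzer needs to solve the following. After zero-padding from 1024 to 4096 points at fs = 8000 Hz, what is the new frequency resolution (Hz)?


Frequency resolution after zero-padding:
N_padded = 1024 * 4 = 4096
df = fs / N_padded
   = 8000 / 4096
   = 1.9531 Hz

1.9531 Hz


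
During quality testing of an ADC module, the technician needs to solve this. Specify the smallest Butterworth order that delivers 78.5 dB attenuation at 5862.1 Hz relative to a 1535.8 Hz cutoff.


Butterworth filter order formula:
n = log10(10^(A/10) - 1) / (2 * log10(f_stop/f_pass))
10^(78.5/10) - 1 = 70794577.4384
f_stop/f_pass = 5862.1 / 1535.8 = 3.817
n = 6.7472 -> ceil = 7

7


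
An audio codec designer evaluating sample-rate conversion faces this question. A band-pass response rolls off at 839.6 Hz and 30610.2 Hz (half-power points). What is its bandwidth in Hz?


Bandwidth is the difference of -3dB frequencies:
BW = f_high - f_low
   = 30610.2 - 839.6
   = 29770.6 Hz

29770.6 Hz


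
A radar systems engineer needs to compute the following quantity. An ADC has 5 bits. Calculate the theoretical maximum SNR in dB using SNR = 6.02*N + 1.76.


Theoretical SNR for a full-scale sinusoid:
SNR = 6.02 * N + 1.76
    = 6.02 * 5 + 1.76
    = 30.1 + 1.76
    = 31.86 dB

31.86 dB


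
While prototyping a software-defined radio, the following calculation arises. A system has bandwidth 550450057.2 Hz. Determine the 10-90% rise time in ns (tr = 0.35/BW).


Rise time from bandwidth relationship:
tr = 0.35 / BW
   = 0.35 / 550450057.2
   = 6.358433348e-10 s
   = 0.6358 ns

0.6358 ns


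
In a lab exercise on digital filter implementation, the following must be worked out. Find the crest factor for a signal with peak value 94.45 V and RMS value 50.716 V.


Crest factor is the ratio of peak to RMS:
CF = V_peak / V_rms
   = 94.45 / 50.716
   = 1.8623

1.8623


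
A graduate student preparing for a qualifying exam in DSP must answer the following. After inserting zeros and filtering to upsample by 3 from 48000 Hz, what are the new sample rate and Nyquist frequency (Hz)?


Step 1 — output sample rate after interpolation by L:
fs_out = L * fs_in = 3 * 48000 = 144000 Hz

Step 2 — Nyquist frequency of the output stream:
f_Nyq = fs_out / 2 = 144000 / 2 = 72000.0 Hz

fs_out = 144000 Hz; f_Nyquist = 72000.0 Hz


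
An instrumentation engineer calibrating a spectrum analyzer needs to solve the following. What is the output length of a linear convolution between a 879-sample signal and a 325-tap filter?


Linear convolution output length:
L = N + M - 1
  = 879 + 325 - 1
  = 1203 samples

1203


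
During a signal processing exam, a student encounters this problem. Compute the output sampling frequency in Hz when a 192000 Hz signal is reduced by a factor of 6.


Decimation reduces the sample rate:
fs_out = fs_in / M
       = 192000 / 6
       = 32000.0 Hz

32000.0 Hz


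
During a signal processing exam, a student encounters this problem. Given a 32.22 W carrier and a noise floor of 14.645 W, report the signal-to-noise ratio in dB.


SNR in decibels:
SNR = 10 * log10(Ps / Pn)
    = 10 * log10(32.22 / 14.645)
    = 10 * log10(2.2001)
    = 10 * 0.3424
    = 3.42 dB

3.42 dB


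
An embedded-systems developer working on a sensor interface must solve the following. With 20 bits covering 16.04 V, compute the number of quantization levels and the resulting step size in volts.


Step 1 — number of quantization levels:
L = 2^N = 2^20 = 1048576

Step 2 — LSB step size:
delta = Vfs / L
      = 16.04 / 1048576
      = 1.53e-05 V

Levels = 1048576; step size = 1.53e-05 V


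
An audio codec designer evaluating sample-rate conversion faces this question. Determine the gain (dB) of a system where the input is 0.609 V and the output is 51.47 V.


Voltage gain in dB:
G = 20 * log10(Vout / Vin)
  = 20 * log10(51.47 / 0.609)
  = 20 * log10(84.515599)
  = 20 * 1.926937
  = 38.54 dB

38.54 dB


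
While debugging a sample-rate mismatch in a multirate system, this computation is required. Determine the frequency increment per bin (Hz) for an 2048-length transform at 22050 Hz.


DFT frequency resolution:
df = fs / N
   = 22050 / 2048
   = 10.7666 Hz

10.7666 Hz


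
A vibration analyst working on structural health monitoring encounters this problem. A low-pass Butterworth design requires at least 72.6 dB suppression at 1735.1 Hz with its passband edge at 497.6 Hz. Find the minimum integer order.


Butterworth filter order formula:
n = log10(10^(A/10) - 1) / (2 * log10(f_stop/f_pass))
10^(72.6/10) - 1 = 18197007.5861
f_stop/f_pass = 1735.1 / 497.6 = 3.4869
n = 6.6919 -> ceil = 7

7


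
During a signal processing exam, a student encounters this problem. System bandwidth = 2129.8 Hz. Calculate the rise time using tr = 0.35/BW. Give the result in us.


Rise time from bandwidth relationship:
tr = 0.35 / BW
   = 0.35 / 2129.8
   = 0.0001643346793 s
   = 164.3347 us

164.3347 us


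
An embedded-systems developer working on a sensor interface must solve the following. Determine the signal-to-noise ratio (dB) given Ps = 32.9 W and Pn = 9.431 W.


SNR in decibels:
SNR = 10 * log10(Ps / Pn)
    = 10 * log10(32.9 / 9.431)
    = 10 * log10(3.4885)
    = 10 * 0.5426
    = 5.43 dB

5.43 dB


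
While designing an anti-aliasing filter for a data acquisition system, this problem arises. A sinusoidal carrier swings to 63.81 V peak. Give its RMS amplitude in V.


RMS voltage for a sinusoidal waveform:
V_rms = V_peak / sqrt(2)
      = 63.81 / 1.414214
      = 45.12 V

45.12 V


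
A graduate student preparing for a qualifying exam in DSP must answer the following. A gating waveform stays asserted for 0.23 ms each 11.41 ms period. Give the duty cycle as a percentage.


Duty cycle as a percentage:
DC = (t_on / T) * 100
   = (0.23 / 11.41) * 100
   = 0.020158 * 100
   = 2.02 %

2.02 %


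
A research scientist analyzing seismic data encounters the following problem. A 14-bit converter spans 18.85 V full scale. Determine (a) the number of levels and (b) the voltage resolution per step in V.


Step 1 — number of quantization levels:
L = 2^N = 2^14 = 16384

Step 2 — LSB step size:
delta = Vfs / L
      = 18.85 / 16384
      = 0.00115051 V

Levels = 16384; step size = 0.00115051 V


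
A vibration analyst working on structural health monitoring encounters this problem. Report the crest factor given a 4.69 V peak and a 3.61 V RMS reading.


Crest factor is the ratio of peak to RMS:
CF = V_peak / V_rms
   = 4.69 / 3.61
   = 1.2992

1.2992


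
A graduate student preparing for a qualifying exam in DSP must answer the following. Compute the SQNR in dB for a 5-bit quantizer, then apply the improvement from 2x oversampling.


Step 1 — baseline SQNR at Nyquist:
SQNR_base = 6.02*N + 1.76
          = 6.02*5 + 1.76
          = 31.86 dB

Step 2 — oversampling processing gain:
G = 10*log10(OSR) = 10*log10(2) = 3.01 dB

Step 3 — total:
SQNR_total = 31.86 + 3.01 = 34.87 dB

Base SQNR = 31.86 dB; oversampled SQNR = 34.87 dB


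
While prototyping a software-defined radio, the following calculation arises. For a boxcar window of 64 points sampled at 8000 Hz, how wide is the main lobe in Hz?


Main lobe width for a rectangular window:
Width = 2 * fs / N
      = 2 * 8000 / 64
      = 16000 / 64
      = 250.0 Hz

250.0 Hz


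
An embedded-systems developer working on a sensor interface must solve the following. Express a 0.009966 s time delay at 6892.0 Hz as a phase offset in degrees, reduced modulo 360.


Phase shift from frequency and time delay:
phi = 360 * f * t_delay
    = 360 * 6892.0 * 0.009966
    = 24726.84 degrees
    mod 360 = 246.84 degrees

246.84 degrees


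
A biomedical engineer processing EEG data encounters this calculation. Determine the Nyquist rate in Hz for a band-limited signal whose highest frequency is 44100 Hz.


The Nyquist rate is twice the maximum frequency component.
fs_min = 2 * fmax
      = 2 * 44100
      = 88200 Hz

88200


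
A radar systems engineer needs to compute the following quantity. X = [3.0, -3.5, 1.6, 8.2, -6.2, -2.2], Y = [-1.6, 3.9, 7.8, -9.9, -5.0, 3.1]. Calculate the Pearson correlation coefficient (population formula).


Pearson correlation coefficient (population):
r = cov(X,Y) / (std(X) * std(Y))
Mean X = 0.15, Mean Y = -0.2833
Cov(X,Y) = -10.4525
Std(X) = 4.729253, Std(Y) = 5.926611
r = -0.3729

-0.3729


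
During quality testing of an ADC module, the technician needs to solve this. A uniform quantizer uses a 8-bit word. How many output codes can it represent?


Number of quantization levels = 2^N
= 2^8
= 256

256


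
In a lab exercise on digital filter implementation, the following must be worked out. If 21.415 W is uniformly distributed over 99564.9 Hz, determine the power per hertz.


Power spectral density:
PSD = P / BW
    = 21.415 / 99564.9
    = 0.00021509 W/Hz

0.00021509 W/Hz


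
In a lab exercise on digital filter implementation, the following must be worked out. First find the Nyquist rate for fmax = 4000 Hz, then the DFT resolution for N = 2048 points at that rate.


Step 1 — Nyquist sampling rate:
fs = 2 * fmax = 2 * 4000 = 8000 Hz

Step 2 — DFT bin spacing:
df = fs / N = 8000 / 2048 = 3.9062 Hz

3.9062 Hz


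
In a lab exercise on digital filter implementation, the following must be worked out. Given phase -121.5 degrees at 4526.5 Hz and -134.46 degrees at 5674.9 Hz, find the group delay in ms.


Group delay from phase difference:
tau = -d(phi)/d(omega)
d(phi) = -12.96 deg = -0.226195 rad
d(omega) = 2*pi*(5674.9 - 4526.5) = 7215.61 rad/s
tau = -(-0.226195) / 7215.61
    = 0.0313 ms

0.0313 ms


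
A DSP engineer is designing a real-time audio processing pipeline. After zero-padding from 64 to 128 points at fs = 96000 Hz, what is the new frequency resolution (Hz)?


Frequency resolution after zero-padding:
N_padded = 64 * 2 = 128
df = fs / N_padded
   = 96000 / 128
   = 750.0 Hz

750.0 Hz


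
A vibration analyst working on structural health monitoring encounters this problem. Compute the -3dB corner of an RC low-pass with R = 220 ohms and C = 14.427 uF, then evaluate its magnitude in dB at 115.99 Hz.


Step 1 — cutoff frequency:
fc = 1 / (2*pi*R*C)
C = 14.427 uF = 1.4427e-05 F
fc = 1 / (2*pi*220*1.4427e-05)
   = 50.1443 Hz

Step 2 — magnitude at f = 115.99 Hz:
|H(f)| = 1 / sqrt(1 + (f/fc)^2)
f/fc = 115.99 / 50.1443 = 2.313124
|H| = 1 / sqrt(1 + 5.350543) = 0.3968209
|H|_dB = 20*log10(0.3968209) = -8.03 dB

fc = 50.1443 Hz; |H(115.99 Hz)| = -8.03 dB


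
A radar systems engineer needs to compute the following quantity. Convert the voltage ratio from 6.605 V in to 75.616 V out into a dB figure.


Voltage gain in dB:
G = 20 * log10(Vout / Vin)
  = 20 * log10(75.616 / 6.605)
  = 20 * log10(11.448297)
  = 20 * 1.058741
  = 21.17 dB

21.17 dB


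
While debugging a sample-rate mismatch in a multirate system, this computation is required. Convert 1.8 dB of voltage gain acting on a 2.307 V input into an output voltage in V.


Output voltage from dB gain:
V_out = V_in * 10^(gain_dB / 20)
      = 2.307 * 10^(1.8 / 20)
      = 2.307 * 1.230269
      = 2.8382 V

2.8382 V


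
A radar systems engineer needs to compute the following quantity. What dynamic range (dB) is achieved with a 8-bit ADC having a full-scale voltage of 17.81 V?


Dynamic range from full-scale to LSB:
V_min = V_max / 2^bits = 17.81 / 2^8
DR = 20 * log10(V_max / V_min)
   = 20 * log10(2^8)
   = 20 * 8 * log10(2)
   = 48.16 dB

48.16 dB


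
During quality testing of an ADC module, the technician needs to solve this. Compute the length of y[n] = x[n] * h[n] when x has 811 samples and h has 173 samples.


Linear convolution output length:
L = N + M - 1
  = 811 + 173 - 1
  = 983 samples

983


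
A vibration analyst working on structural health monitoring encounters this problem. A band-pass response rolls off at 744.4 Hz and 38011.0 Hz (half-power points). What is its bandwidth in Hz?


Bandwidth is the difference of -3dB frequencies:
BW = f_high - f_low
   = 38011.0 - 744.4
   = 37266.6 Hz

37266.6 Hz


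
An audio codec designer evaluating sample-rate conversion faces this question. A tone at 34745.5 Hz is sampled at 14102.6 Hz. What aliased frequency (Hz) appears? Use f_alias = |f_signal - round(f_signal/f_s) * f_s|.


Compute the nearest integer multiple of fs to the signal:
n = round(34745.5 / 14102.6) = 2
f_alias = |34745.5 - 2 * 14102.6|
        = |34745.5 - 28205.2|
        = 6540.3 Hz

6540.3


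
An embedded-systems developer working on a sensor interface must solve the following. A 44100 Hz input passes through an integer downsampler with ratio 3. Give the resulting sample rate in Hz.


Decimation reduces the sample rate:
fs_out = fs_in / M
       = 44100 / 3
       = 14700.0 Hz

14700.0 Hz


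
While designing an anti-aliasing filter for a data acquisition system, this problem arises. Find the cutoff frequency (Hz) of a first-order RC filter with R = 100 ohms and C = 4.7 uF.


Cutoff frequency of a first-order RC filter:
fc = 1 / (2 * pi * R * C)
C = 4.7 uF = 4.7e-06 F
fc = 1 / (2 * pi * 100 * 4.7e-06)
   = 1 / 0.0029530970943744
   = 338.627538 Hz

338.627538 Hz


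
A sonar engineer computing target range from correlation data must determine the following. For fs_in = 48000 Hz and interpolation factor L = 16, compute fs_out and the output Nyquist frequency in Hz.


Step 1 — output sample rate after interpolation by L:
fs_out = L * fs_in = 16 * 48000 = 768000 Hz

Step 2 — Nyquist frequency of the output stream:
f_Nyq = fs_out / 2 = 768000 / 2 = 384000.0 Hz

fs_out = 768000 Hz; f_Nyquist = 384000.0 Hz


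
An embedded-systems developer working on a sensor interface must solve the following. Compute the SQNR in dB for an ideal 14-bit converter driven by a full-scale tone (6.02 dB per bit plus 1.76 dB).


Theoretical SNR for a full-scale sinusoid:
SNR = 6.02 * N + 1.76
    = 6.02 * 14 + 1.76
    = 84.28 + 1.76
    = 86.04 dB

86.04 dB


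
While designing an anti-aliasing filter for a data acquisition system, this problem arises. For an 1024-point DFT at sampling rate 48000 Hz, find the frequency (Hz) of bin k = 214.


Frequency of DFT bin k:
f_k = k * fs / N
    = 214 * 48000 / 1024
    = 10272000 / 1024
    = 10031.25 Hz

10031.25 Hz


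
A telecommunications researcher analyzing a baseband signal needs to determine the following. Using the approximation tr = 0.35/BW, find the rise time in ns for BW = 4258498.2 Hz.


Rise time from bandwidth relationship:
tr = 0.35 / BW
   = 0.35 / 4258498.2
   = 8.218859879e-08 s
   = 82.1886 ns

82.1886 ns


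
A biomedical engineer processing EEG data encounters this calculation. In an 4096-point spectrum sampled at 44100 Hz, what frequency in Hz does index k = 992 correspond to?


Frequency of DFT bin k:
f_k = k * fs / N
    = 992 * 44100 / 4096
    = 43747200 / 4096
    = 10680.469 Hz

10680.469 Hz


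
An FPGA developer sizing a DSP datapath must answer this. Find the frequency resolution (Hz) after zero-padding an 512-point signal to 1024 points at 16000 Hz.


Frequency resolution after zero-padding:
N_padded = 512 * 2 = 1024
df = fs / N_padded
   = 16000 / 1024
   = 15.625 Hz

15.625 Hz


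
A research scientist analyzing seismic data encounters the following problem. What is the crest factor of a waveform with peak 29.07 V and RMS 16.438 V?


Crest factor is the ratio of peak to RMS:
CF = V_peak / V_rms
   = 29.07 / 16.438
   = 1.7685

1.7685


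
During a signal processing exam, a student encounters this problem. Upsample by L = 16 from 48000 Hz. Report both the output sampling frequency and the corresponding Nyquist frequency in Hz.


Step 1 — output sample rate after interpolation by L:
fs_out = L * fs_in = 16 * 48000 = 768000 Hz

Step 2 — Nyquist frequency of the output stream:
f_Nyq = fs_out / 2 = 768000 / 2 = 384000.0 Hz

fs_out = 768000 Hz; f_Nyquist = 384000.0 Hz


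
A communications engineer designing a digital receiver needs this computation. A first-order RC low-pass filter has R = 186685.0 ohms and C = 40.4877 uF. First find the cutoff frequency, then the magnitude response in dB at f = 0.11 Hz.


Step 1 — cutoff frequency:
fc = 1 / (2*pi*R*C)
C = 40.4877 uF = 4.04877e-05 F
fc = 1 / (2*pi*186685.0*4.04877e-05)
   = 0.0210566 Hz

Step 2 — magnitude at f = 0.11 Hz:
|H(f)| = 1 / sqrt(1 + (f/fc)^2)
f/fc = 0.11 / 0.0210566 = 5.224015
|H| = 1 / sqrt(1 + 27.290333) = 0.18801
|H|_dB = 20*log10(0.18801) = -14.52 dB

fc = 0.0210566 Hz; |H(0.11 Hz)| = -14.52 dB


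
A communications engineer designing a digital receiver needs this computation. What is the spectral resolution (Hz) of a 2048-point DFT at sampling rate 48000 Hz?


DFT frequency resolution:
df = fs / N
   = 48000 / 2048
   = 23.4375 Hz

23.4375 Hz


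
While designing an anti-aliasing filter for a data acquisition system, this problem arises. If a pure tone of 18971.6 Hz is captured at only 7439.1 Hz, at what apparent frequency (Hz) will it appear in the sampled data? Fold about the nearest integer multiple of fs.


Compute the nearest integer multiple of fs to the signal:
n = round(18971.6 / 7439.1) = 3
f_alias = |18971.6 - 3 * 7439.1|
        = |18971.6 - 22317.3|
        = 3345.7 Hz

3345.7


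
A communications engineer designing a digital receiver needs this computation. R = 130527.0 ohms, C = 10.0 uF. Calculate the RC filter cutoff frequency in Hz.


Cutoff frequency of a first-order RC filter:
fc = 1 / (2 * pi * R * C)
C = 10.0 uF = 1e-05 F
fc = 1 / (2 * pi * 130527.0 * 1e-05)
   = 1 / 8.2012532859023
   = 0.121933 Hz

0.121933 Hz


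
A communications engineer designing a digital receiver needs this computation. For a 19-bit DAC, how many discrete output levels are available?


Number of quantization levels = 2^N
= 2^19
= 524288

524288


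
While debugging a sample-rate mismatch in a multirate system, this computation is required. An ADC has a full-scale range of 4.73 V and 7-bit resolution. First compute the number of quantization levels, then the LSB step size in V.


Step 1 — number of quantization levels:
L = 2^N = 2^7 = 128

Step 2 — LSB step size:
delta = Vfs / L
      = 4.73 / 128
      = 0.03695313 V

Levels = 128; step size = 0.03695313 V


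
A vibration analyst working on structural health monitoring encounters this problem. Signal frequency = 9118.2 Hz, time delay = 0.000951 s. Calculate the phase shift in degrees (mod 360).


Phase shift from frequency and time delay:
phi = 360 * f * t_delay
    = 360 * 9118.2 * 0.000951
    = 3121.71 degrees
    mod 360 = 241.71 degrees

241.71 degrees


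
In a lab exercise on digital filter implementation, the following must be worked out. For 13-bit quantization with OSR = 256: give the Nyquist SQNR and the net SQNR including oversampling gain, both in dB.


Step 1 — baseline SQNR at Nyquist:
SQNR_base = 6.02*N + 1.76
          = 6.02*13 + 1.76
          = 80.02 dB

Step 2 — oversampling processing gain:
G = 10*log10(OSR) = 10*log10(256) = 24.08 dB

Step 3 — total:
SQNR_total = 80.02 + 24.08 = 104.1 dB

Base SQNR = 80.02 dB; oversampled SQNR = 104.1 dB


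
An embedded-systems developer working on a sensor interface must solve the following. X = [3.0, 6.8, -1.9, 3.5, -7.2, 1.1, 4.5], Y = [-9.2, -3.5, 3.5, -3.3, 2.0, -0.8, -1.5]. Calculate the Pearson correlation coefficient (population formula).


Pearson correlation coefficient (population):
r = cov(X,Y) / (std(X) * std(Y))
Mean X = 1.4, Mean Y = -1.8286
Cov(X,Y) = -10.53
Std(X) = 4.320714, Std(Y) = 3.845485
r = -0.6338

-0.6338


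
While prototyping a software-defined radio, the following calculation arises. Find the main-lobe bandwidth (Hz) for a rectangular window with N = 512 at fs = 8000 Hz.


Main lobe width for a rectangular window:
Width = 2 * fs / N
      = 2 * 8000 / 512
      = 16000 / 512
      = 31.25 Hz

31.25 Hz


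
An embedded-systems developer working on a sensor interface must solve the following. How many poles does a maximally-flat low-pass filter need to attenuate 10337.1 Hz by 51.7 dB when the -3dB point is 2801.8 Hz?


Butterworth filter order formula:
n = log10(10^(A/10) - 1) / (2 * log10(f_stop/f_pass))
10^(51.7/10) - 1 = 147909.8388
f_stop/f_pass = 10337.1 / 2801.8 = 3.6894
n = 4.5594 -> ceil = 5

5


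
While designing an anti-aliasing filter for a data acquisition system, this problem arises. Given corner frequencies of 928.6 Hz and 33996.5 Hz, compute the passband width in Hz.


Bandwidth is the difference of -3dB frequencies:
BW = f_high - f_low
   = 33996.5 - 928.6
   = 33067.9 Hz

33067.9 Hz


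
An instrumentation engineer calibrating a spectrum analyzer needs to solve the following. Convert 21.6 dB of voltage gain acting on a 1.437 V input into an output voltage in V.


Output voltage from dB gain:
V_out = V_in * 10^(gain_dB / 20)
      = 1.437 * 10^(21.6 / 20)
      = 1.437 * 12.022644
      = 17.2765 V

17.2765 V


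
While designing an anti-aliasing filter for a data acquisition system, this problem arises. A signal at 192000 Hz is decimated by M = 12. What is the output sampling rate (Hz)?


Decimation reduces the sample rate:
fs_out = fs_in / M
       = 192000 / 12
       = 16000.0 Hz

16000.0 Hz


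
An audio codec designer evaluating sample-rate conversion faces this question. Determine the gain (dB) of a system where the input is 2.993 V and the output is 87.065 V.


Voltage gain in dB:
G = 20 * log10(Vout / Vin)
  = 20 * log10(87.065 / 2.993)
  = 20 * log10(29.089542)
  = 20 * 1.463737
  = 29.27 dB

29.27 dB


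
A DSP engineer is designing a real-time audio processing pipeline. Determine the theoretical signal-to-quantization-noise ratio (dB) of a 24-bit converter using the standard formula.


Theoretical SNR for a full-scale sinusoid:
SNR = 6.02 * N + 1.76
    = 6.02 * 24 + 1.76
    = 144.48 + 1.76
    = 146.24 dB

146.24 dB


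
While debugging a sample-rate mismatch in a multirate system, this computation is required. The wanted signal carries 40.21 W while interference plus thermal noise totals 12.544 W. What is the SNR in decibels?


SNR in decibels:
SNR = 10 * log10(Ps / Pn)
    = 10 * log10(40.21 / 12.544)
    = 10 * log10(3.2055)
    = 10 * 0.5059
    = 5.06 dB

5.06 dB


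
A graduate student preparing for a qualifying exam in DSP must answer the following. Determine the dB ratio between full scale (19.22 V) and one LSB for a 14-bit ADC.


Dynamic range from full-scale to LSB:
V_min = V_max / 2^bits = 19.22 / 2^14
DR = 20 * log10(V_max / V_min)
   = 20 * log10(2^14)
   = 20 * 14 * log10(2)
   = 84.29 dB

84.29 dB


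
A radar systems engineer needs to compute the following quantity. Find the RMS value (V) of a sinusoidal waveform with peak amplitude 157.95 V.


RMS voltage for a sinusoidal waveform:
V_rms = V_peak / sqrt(2)
      = 157.95 / 1.414214
      = 111.688 V

111.688 V


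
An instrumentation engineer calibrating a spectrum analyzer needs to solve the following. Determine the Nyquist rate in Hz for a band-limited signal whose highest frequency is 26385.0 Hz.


The Nyquist rate is twice the maximum frequency component.
fs_min = 2 * fmax
      = 2 * 26385.0
      = 52770.0 Hz

52770.0


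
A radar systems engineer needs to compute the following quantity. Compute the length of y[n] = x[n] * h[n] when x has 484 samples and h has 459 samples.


Linear convolution output length:
L = N + M - 1
  = 484 + 459 - 1
  = 942 samples

942


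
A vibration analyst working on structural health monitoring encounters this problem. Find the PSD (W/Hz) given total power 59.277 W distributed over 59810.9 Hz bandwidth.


Power spectral density:
PSD = P / BW
    = 59.277 / 59810.9
    = 0.00099107 W/Hz

0.00099107 W/Hz


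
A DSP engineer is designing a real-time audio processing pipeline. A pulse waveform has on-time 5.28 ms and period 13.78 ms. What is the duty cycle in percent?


Duty cycle as a percentage:
DC = (t_on / T) * 100
   = (5.28 / 13.78) * 100
   = 0.383164 * 100
   = 38.32 %

38.32 %


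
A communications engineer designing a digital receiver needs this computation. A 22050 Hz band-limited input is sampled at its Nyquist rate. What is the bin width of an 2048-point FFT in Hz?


Step 1 — Nyquist sampling rate:
fs = 2 * fmax = 2 * 22050 = 44100 Hz

Step 2 — DFT bin spacing:
df = fs / N = 44100 / 2048 = 21.5332 Hz

21.5332 Hz


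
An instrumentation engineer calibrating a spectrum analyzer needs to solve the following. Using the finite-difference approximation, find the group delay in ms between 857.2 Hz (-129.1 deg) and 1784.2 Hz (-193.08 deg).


Group delay from phase difference:
tau = -d(phi)/d(omega)
d(phi) = -63.98 deg = -1.116662 rad
d(omega) = 2*pi*(1784.2 - 857.2) = 5824.5128 rad/s
tau = -(-1.116662) / 5824.5128
    = 0.1917 ms

0.1917 ms


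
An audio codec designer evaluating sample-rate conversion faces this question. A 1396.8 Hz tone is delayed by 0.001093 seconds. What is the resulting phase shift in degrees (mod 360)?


Phase shift from frequency and time delay:
phi = 360 * f * t_delay
    = 360 * 1396.8 * 0.001093
    = 549.61 degrees
    mod 360 = 189.61 degrees

189.61 degrees


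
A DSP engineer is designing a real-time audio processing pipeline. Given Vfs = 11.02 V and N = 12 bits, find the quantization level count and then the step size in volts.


Step 1 — number of quantization levels:
L = 2^N = 2^12 = 4096

Step 2 — LSB step size:
delta = Vfs / L
      = 11.02 / 4096
      = 0.00269043 V

Levels = 4096; step size = 0.00269043 V


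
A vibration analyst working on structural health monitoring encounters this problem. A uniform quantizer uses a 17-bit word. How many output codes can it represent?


Number of quantization levels = 2^N
= 2^17
= 131072

131072


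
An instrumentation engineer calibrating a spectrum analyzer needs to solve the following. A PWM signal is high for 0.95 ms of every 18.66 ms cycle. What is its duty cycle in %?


Duty cycle as a percentage:
DC = (t_on / T) * 100
   = (0.95 / 18.66) * 100
   = 0.050911 * 100
   = 5.09 %

5.09 %


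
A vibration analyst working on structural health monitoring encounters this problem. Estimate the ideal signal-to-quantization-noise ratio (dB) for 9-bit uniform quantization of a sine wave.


Theoretical SNR for a full-scale sinusoid:
SNR = 6.02 * N + 1.76
    = 6.02 * 9 + 1.76
    = 54.18 + 1.76
    = 55.94 dB

55.94 dB


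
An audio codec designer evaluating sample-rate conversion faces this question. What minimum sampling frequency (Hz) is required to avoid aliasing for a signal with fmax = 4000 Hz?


The Nyquist rate is twice the maximum frequency component.
fs_min = 2 * fmax
      = 2 * 4000
      = 8000 Hz

8000


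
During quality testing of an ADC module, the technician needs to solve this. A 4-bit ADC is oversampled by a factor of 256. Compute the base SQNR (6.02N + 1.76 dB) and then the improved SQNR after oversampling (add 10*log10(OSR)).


Step 1 — baseline SQNR at Nyquist:
SQNR_base = 6.02*N + 1.76
          = 6.02*4 + 1.76
          = 25.84 dB

Step 2 — oversampling processing gain:
G = 10*log10(OSR) = 10*log10(256) = 24.08 dB

Step 3 — total:
SQNR_total = 25.84 + 24.08 = 49.92 dB

Base SQNR = 25.84 dB; oversampled SQNR = 49.92 dB


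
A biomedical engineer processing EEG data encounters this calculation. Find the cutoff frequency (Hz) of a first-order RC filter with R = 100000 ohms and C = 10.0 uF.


Cutoff frequency of a first-order RC filter:
fc = 1 / (2 * pi * R * C)
C = 10.0 uF = 1e-05 F
fc = 1 / (2 * pi * 100000 * 1e-05)
   = 1 / 6.2831853071796
   = 0.159155 Hz

0.159155 Hz


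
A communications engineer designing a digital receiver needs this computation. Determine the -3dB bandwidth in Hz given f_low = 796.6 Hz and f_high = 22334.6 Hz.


Bandwidth is the difference of -3dB frequencies:
BW = f_high - f_low
   = 22334.6 - 796.6
   = 21538.0 Hz

21538.0 Hz


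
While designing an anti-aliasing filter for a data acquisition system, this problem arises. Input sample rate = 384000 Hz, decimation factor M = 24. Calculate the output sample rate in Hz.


Decimation reduces the sample rate:
fs_out = fs_in / M
       = 384000 / 24
       = 16000.0 Hz

16000.0 Hz


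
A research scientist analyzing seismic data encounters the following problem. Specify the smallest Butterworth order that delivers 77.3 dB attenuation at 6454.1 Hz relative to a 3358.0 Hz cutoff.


Butterworth filter order formula:
n = log10(10^(A/10) - 1) / (2 * log10(f_stop/f_pass))
10^(77.3/10) - 1 = 53703178.637
f_stop/f_pass = 6454.1 / 3358.0 = 1.922
n = 13.6209 -> ceil = 14

14


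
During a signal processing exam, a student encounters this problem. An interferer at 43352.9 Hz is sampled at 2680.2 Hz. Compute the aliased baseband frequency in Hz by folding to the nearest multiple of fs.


Compute the nearest integer multiple of fs to the signal:
n = round(43352.9 / 2680.2) = 16
f_alias = |43352.9 - 16 * 2680.2|
        = |43352.9 - 42883.2|
        = 469.7 Hz

469.7


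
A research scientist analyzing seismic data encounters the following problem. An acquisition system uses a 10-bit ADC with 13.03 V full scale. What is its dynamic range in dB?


Dynamic range from full-scale to LSB:
V_min = V_max / 2^bits = 13.03 / 2^10
DR = 20 * log10(V_max / V_min)
   = 20 * log10(2^10)
   = 20 * 10 * log10(2)
   = 60.21 dB

60.21 dB


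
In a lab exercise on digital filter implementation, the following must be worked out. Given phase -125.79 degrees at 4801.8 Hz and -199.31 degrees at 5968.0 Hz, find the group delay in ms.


Group delay from phase difference:
tau = -d(phi)/d(omega)
d(phi) = -73.52 deg = -1.283166 rad
d(omega) = 2*pi*(5968.0 - 4801.8) = 7327.4507 rad/s
tau = -(-1.283166) / 7327.4507
    = 0.1751 ms

0.1751 ms


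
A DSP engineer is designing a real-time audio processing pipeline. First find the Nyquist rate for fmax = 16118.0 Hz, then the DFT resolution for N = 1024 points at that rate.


Step 1 — Nyquist sampling rate:
fs = 2 * fmax = 2 * 16118.0 = 32236.0 Hz

Step 2 — DFT bin spacing:
df = fs / N = 32236.0 / 1024 = 31.4805 Hz

31.4805 Hz


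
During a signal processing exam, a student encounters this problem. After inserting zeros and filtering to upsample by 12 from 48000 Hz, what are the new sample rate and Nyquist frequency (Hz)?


Step 1 — output sample rate after interpolation by L:
fs_out = L * fs_in = 12 * 48000 = 576000 Hz

Step 2 — Nyquist frequency of the output stream:
f_Nyq = fs_out / 2 = 576000 / 2 = 288000.0 Hz

fs_out = 576000 Hz; f_Nyquist = 288000.0 Hz


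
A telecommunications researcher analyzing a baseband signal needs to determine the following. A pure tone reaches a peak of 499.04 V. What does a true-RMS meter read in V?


RMS voltage for a sinusoidal waveform:
V_rms = V_peak / sqrt(2)
      = 499.04 / 1.414214
      = 352.875 V

352.875 V


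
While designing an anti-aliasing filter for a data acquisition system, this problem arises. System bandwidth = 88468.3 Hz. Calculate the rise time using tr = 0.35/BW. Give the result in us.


Rise time from bandwidth relationship:
tr = 0.35 / BW
   = 0.35 / 88468.3
   = 3.956219346e-06 s
   = 3.9562 us

3.9562 us


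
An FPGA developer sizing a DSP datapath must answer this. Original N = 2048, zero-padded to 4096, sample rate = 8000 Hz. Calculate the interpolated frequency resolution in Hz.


Frequency resolution after zero-padding:
N_padded = 2048 * 2 = 4096
df = fs / N_padded
   = 8000 / 4096
   = 1.9531 Hz

1.9531 Hz


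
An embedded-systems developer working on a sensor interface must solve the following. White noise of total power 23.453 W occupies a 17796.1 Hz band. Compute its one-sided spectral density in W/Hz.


Power spectral density:
PSD = P / BW
    = 23.453 / 17796.1
    = 0.00131787 W/Hz

0.00131787 W/Hz


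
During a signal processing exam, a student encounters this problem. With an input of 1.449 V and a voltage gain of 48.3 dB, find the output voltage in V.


Output voltage from dB gain:
V_out = V_in * 10^(gain_dB / 20)
      = 1.449 * 10^(48.3 / 20)
      = 1.449 * 260.015956
      = 376.7631 V

376.7631 V


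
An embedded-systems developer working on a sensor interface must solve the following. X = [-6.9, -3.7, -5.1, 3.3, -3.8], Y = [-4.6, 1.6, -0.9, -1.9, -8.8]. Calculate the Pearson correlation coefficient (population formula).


Pearson correlation coefficient (population):
r = cov(X,Y) / (std(X) * std(Y))
Mean X = -3.24, Mean Y = -2.92
Cov(X,Y) = 2.0552
Std(X) = 3.468487, Std(Y) = 3.548183
r = 0.167

0.167


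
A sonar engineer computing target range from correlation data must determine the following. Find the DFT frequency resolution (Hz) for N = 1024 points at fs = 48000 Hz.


DFT frequency resolution:
df = fs / N
   = 48000 / 1024
   = 46.875 Hz

46.875 Hz


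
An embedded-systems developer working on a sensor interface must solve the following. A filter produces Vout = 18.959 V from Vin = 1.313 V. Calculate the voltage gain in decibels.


Voltage gain in dB:
G = 20 * log10(Vout / Vin)
  = 20 * log10(18.959 / 1.313)
  = 20 * log10(14.439452)
  = 20 * 1.159551
  = 23.19 dB

23.19 dB


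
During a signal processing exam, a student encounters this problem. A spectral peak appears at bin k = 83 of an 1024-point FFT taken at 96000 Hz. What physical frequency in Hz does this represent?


Frequency of DFT bin k:
f_k = k * fs / N
    = 83 * 96000 / 1024
    = 7968000 / 1024
    = 7781.25 Hz

7781.25 Hz
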